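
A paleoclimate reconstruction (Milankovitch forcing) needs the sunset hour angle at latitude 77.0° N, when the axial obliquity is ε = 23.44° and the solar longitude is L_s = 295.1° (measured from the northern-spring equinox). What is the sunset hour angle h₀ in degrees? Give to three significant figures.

h₀ = 0.00°

Solar declination: sin δ = sin ε · sin L_s = sin 23.44° × sin 295.1° = -0.36022, so δ = -21.114°.
cos h₀ = −tan ϕ · tan δ = 1.6726 ≥ 1, so the Sun never rises (polar night) and h₀ = 0.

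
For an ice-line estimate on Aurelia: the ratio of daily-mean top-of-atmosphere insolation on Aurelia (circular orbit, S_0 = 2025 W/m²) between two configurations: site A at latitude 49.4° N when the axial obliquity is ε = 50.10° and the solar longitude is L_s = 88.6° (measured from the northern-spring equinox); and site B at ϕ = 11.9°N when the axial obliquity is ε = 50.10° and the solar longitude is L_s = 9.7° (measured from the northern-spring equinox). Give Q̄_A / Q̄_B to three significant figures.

Q̄_A / Q̄_B ≈ 1.81

— Configuration A (ϕ=+49.4°):
Solar declination: sin δ = sin ε · sin L_s = sin 50.10° × sin 88.6° = 0.76694, so δ = +50.080°.
cos h₀ = −tan(+49.4°) tan(+50.080°) = -1.3944 ≤ −1 ⇒ polar day, h₀ = π.
Bracket: h₀ sin ϕ sin δ + cos ϕ cos δ sin h₀ = 3.1416×0.75927×0.76694 + 0.65077×0.64172×0.00000 = 1.829399 + 0.000000 = 1.829399.
Q̄ = (S_0/π) × [bracket] = (2025/π) × 1.829399 = 1179.2 W/m².
— Configuration B (ϕ=+11.9°):
Solar declination: sin δ = sin ε · sin L_s = sin 50.10° × sin 9.7° = 0.12926, so δ = +7.427°.
cos h₀ = −tan(+11.9°) tan(+7.427°) = -0.0275, h₀ = 1.5983 rad.
Bracket: h₀ sin ϕ sin δ + cos ϕ cos δ sin h₀ = 1.5983×0.20620×0.12926 + 0.97851×0.99161×0.99962 = 0.042600 + 0.969932 = 1.012532.
Q̄ = (S_0/π) × [bracket] = (2025/π) × 1.012532 = 652.66 W/m².
Ratio Q̄_A / Q̄_B = 1179.2 / 652.66 = 1.807.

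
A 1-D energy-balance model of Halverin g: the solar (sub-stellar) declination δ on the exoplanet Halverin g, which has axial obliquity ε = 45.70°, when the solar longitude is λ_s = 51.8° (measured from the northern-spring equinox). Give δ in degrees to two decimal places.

δ = +34.22°

sin δ = sin ε · sin λ_s = sin 45.70° × sin 51.8° = 0.562432.
δ = arcsin(0.562432) = +34.22°.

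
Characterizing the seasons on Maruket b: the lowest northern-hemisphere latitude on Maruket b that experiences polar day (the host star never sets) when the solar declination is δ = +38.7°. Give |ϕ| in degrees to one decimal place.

Polar day requires cos h₀ = −tan ϕ tan δ ≤ −1, i.e. tan ϕ tan δ ≥ 1.
The boundary is |tan ϕ| · |tan δ| = 1, so |ϕ| = 90° − |δ| = 90° − 38.7° = 51.3° in the northern hemisphere.

|ϕ| = 51.3°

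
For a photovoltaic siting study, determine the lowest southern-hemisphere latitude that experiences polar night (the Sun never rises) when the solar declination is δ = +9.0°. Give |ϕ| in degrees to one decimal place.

Polar night requires cos h₀ = −tan ϕ tan δ ≥ 1, i.e. tan ϕ tan δ ≤ −1.
The boundary is |tan ϕ| · |tan δ| = 1, so |ϕ| = 90° − |δ| = 90° − 9.0° = 81.0° in the southern hemisphere.

|ϕ| = 81.0°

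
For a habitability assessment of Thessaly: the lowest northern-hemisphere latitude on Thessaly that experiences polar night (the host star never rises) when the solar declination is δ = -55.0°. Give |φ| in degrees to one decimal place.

Polar night requires cos H₀ = −tan φ tan δ ≥ 1, i.e. tan φ tan δ ≤ −1.
The boundary is |tan φ| · |tan δ| = 1, so |φ| = 90° − |δ| = 90° − 55.0° = 35.0° in the northern hemisphere.

|φ| = 35.0°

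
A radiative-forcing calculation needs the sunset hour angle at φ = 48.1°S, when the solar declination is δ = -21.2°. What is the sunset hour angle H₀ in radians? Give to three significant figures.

cos H₀ = −tan φ · tan δ = −tan(-48.1°) × tan(-21.200°) = -0.4323, so H₀ = 2.0178 rad = 115.61°.

H₀ = 2.02 rad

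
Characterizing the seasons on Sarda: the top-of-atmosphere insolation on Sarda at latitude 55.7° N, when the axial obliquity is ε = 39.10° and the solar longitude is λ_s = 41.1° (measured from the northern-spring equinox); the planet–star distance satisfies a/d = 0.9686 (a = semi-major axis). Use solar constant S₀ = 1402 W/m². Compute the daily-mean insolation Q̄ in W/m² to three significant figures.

Q̄ ≈ 490 W/m²

Solar declination: sin δ = sin ε · sin λ_s = sin 39.10° × sin 41.1° = 0.41459, so δ = +24.494°.
cos H₀ = −tan(+55.7°) tan(+24.494°) = -0.6679, H₀ = 2.3021 rad.
Bracket: H₀ sin φ sin δ + cos φ cos δ sin H₀ = 2.3021×0.82610×0.41459 + 0.56353×0.91001×0.74428 = 0.788453 + 0.381680 = 1.170133.
Inverse-square distance factor (a/d)² = 0.9686² = 0.938186.
Q̄ = (S₀/π) × 0.938186 × [bracket] = (1402/π) × 0.938186 × 1.170133 = 489.9 W/m².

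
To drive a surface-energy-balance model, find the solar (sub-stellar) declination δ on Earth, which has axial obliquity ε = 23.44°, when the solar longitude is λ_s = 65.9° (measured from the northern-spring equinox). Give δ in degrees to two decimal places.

sin δ = sin ε · sin λ_s = sin 23.44° × sin 65.9° = 0.363115.
δ = arcsin(0.363115) = +21.29°.

δ = +21.29°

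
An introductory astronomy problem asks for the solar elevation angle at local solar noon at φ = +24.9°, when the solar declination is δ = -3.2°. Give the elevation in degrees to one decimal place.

At local noon the hour angle is zero, so the zenith angle equals |φ − δ| = |+24.9° − (-3.200°)| = 28.100°.
Elevation = 90° − 28.100° = 61.9°.

61.9°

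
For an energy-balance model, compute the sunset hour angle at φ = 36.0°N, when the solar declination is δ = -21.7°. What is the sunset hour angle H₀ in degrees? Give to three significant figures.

H₀ = 73.2°

cos H₀ = −tan φ · tan δ = −tan(+36.0°) × tan(-21.700°) = 0.2891, so H₀ = 1.2775 rad = 73.19°.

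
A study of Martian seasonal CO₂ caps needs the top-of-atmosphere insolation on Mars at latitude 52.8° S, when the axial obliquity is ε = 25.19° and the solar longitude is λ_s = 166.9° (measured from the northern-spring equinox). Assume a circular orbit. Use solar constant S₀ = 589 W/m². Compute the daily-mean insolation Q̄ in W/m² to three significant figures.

Solar declination: sin δ = sin ε · sin λ_s = sin 25.19° × sin 166.9° = 0.09647, so δ = +5.536°.
cos H₀ = −tan(-52.8°) tan(+5.536°) = 0.1277, H₀ = 1.4428 rad.
Bracket: H₀ sin φ sin δ + cos φ cos δ sin H₀ = 1.4428×-0.79653×0.09647 + 0.60460×0.99534×0.99181 = -0.110867 + 0.596854 = 0.485987.
Q̄ = (S₀/π) × [bracket] = (589/π) × 0.485987 = 91.12 W/m².

Q̄ ≈ 91.1 W/m²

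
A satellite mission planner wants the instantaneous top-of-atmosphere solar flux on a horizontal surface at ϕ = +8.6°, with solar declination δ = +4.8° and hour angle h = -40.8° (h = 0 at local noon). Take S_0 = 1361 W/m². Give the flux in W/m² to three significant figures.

1.03e+03 W/m²

cos θ_z = sin ϕ sin δ + cos ϕ cos δ cos h = 0.012513 + 0.745859 = 0.758372.
Flux = S_0 · cos θ_z = 1361 × 0.758372 = 1032 W/m².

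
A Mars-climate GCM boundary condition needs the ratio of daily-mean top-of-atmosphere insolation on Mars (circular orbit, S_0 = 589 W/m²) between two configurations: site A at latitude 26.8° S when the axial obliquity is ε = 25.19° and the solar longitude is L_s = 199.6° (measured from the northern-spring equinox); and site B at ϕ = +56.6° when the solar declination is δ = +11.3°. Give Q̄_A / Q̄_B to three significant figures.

Q̄_A / Q̄_B ≈ 1.20

— Configuration A (ϕ=-26.8°):
Solar declination: sin δ = sin ε · sin L_s = sin 25.19° × sin 199.6° = -0.14278, so δ = -8.208°.
cos h₀ = −tan(-26.8°) tan(-8.208°) = -0.0729, h₀ = 1.6437 rad.
Bracket: h₀ sin ϕ sin δ + cos ϕ cos δ sin h₀ = 1.6437×-0.45088×-0.14278 + 0.89259×0.98976×0.99734 = 0.105816 + 0.881100 = 0.986916.
Q̄ = (S_0/π) × [bracket] = (589/π) × 0.986916 = 185.03 W/m².
— Configuration B (ϕ=+56.6°):
cos h₀ = −tan(+56.6°) tan(+11.300°) = -0.3030, h₀ = 1.8787 rad.
Bracket: h₀ sin ϕ sin δ + cos ϕ cos δ sin h₀ = 1.8787×0.83485×0.19595 + 0.55048×0.98061×0.95298 = 0.307334 + 0.514425 = 0.821759.
Q̄ = (S_0/π) × [bracket] = (589/π) × 0.821759 = 154.07 W/m².
Ratio Q̄_A / Q̄_B = 185.03 / 154.07 = 1.201.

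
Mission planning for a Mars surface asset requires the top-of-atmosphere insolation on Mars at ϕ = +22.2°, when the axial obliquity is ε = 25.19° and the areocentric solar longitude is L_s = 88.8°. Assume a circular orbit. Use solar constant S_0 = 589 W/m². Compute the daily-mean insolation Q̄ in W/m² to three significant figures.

Q̄ ≈ 207 W/m²

sin δ = sin 25.19° × sin 88.8° = 0.42553, so δ = +25.184°.
cos h₀ = −tan(+22.2°) tan(+25.184°) = -0.1919, h₀ = 1.7639 rad.
Bracket: h₀ sin ϕ sin δ + cos ϕ cos δ sin h₀ = 1.7639×0.37784×0.42553 + 0.92587×0.90495×0.98142 = 0.283604 + 0.822299 = 1.105903.
Q̄ = (S_0/π) × [bracket] = (589/π) × 1.105903 = 207.3 W/m².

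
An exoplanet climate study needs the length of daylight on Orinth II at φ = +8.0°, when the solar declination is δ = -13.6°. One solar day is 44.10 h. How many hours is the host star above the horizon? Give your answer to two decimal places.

21.57 h

cos H₀ = −tan φ · tan δ = −tan(+8.0°) × tan(-13.600°) = 0.0340, so H₀ = 1.5368 rad = 88.05°.
Daylight = 2H₀/(2π) × 44.10 h = (1.5368/π) × 44.10 = 21.57 h.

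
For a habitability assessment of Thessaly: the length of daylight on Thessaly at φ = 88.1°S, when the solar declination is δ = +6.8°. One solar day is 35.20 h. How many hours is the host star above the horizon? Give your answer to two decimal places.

cos H₀ = −tan φ · tan δ = 3.5945 ≥ 1, so the host star never rises (polar night) and H₀ = 0.
Daylight = 2H₀/(2π) × 35.20 h = (0.0000/π) × 35.20 = 0.00 h.

0.00 h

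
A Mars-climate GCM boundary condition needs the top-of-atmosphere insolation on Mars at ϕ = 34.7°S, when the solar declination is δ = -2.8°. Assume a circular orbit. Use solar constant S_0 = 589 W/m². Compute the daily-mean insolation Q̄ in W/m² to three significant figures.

Q̄ ≈ 162 W/m²

cos h₀ = −tan(-34.7°) tan(-2.800°) = -0.0339, h₀ = 1.6047 rad.
Bracket: h₀ sin ϕ sin δ + cos ϕ cos δ sin h₀ = 1.6047×-0.56928×-0.04885 + 0.82214×0.99881×0.99943 = 0.044626 + 0.820694 = 0.865320.
Q̄ = (S_0/π) × [bracket] = (589/π) × 0.865320 = 162.2 W/m².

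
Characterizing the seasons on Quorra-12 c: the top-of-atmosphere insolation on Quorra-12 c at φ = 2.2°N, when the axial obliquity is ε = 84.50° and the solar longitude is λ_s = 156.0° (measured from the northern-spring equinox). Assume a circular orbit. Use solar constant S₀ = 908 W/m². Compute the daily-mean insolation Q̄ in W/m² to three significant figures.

Solar declination: sin δ = sin ε · sin λ_s = sin 84.50° × sin 156.0° = 0.40486, so δ = +23.883°.
cos H₀ = −tan(+2.2°) tan(+23.883°) = -0.0170, H₀ = 1.5878 rad.
Bracket: H₀ sin φ sin δ + cos φ cos δ sin H₀ = 1.5878×0.03839×0.40486 + 0.99926×0.91438×0.99986 = 0.024679 + 0.913575 = 0.938254.
Q̄ = (S₀/π) × [bracket] = (908/π) × 0.938254 = 271.2 W/m².

Q̄ ≈ 271 W/m²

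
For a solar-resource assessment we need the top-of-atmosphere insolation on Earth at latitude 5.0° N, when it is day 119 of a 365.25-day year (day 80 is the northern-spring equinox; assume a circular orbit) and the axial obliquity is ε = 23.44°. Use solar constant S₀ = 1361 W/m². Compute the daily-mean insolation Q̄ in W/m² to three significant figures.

Q̄ ≈ 433 W/m²

Solar longitude: λ_s = 360° × (119 − 80)/365.25 = 38.439°.
sin δ = sin 23.44° × sin 38.439° = 0.24730, so δ = +14.318°.
cos H₀ = −tan(+5.0°) tan(+14.318°) = -0.0223, H₀ = 1.5931 rad.
Bracket: H₀ sin φ sin δ + cos φ cos δ sin H₀ = 1.5931×0.08716×0.24730 + 0.99619×0.96894×0.99975 = 0.034339 + 0.965007 = 0.999346.
Q̄ = (S₀/π) × [bracket] = (1361/π) × 0.999346 = 432.9 W/m².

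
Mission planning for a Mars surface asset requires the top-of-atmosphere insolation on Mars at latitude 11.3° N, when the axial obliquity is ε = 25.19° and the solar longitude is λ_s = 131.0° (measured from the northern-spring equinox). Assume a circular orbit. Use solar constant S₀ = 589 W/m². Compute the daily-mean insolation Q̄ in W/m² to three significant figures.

Q̄ ≈ 193 W/m²

Solar declination: sin δ = sin ε · sin λ_s = sin 25.19° × sin 131.0° = 0.32122, so δ = +18.737°.
cos H₀ = −tan(+11.3°) tan(+18.737°) = -0.0678, H₀ = 1.6386 rad.
Bracket: H₀ sin φ sin δ + cos φ cos δ sin H₀ = 1.6386×0.19595×0.32122 + 0.98061×0.94700×0.99770 = 0.103138 + 0.926502 = 1.029640.
Q̄ = (S₀/π) × [bracket] = (589/π) × 1.029640 = 193.0 W/m².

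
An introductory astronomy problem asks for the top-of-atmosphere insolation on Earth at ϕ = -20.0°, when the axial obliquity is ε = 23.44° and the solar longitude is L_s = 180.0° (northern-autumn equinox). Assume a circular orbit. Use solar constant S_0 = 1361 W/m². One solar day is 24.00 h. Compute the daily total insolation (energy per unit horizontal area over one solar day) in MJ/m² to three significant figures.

Solar declination: sin δ = sin ε · sin L_s = sin 23.44° × sin 180.0° = 0.00000, so δ = +0.000°.
cos h₀ = −tan(-20.0°) tan(+0.000°) = 0.0000, h₀ = 1.5708 rad.
Bracket: h₀ sin ϕ sin δ + cos ϕ cos δ sin h₀ = 1.5708×-0.34202×0.00000 + 0.93969×1.00000×1.00000 = -0.000000 + 0.939690 = 0.939690.
Q̄ = (S_0/π) × [bracket] = (1361/π) × 0.939690 = 407.09 W/m².
Daily total = Q̄ × 24.00 h × 3600 s/h = 407.09 × 24.00 × 3600 / 10⁶ = 35.17 MJ/m².

35.2 MJ/m²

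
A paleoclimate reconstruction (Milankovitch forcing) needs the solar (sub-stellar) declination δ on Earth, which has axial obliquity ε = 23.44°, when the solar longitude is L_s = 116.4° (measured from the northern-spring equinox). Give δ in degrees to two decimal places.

sin δ = sin ε · sin L_s = sin 23.44° × sin 116.4° = 0.356304.
δ = arcsin(0.356304) = +20.87°.

δ = +20.87°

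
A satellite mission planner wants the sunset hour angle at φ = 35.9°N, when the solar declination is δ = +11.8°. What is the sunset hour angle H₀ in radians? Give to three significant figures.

H₀ = 1.72 rad

cos H₀ = −tan φ · tan δ = −tan(+35.9°) × tan(+11.800°) = -0.1512, so H₀ = 1.7226 rad = 98.70°.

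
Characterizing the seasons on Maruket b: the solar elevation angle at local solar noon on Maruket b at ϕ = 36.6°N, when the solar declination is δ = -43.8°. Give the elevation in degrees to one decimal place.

9.6°

At local noon the hour angle is zero, so the zenith angle equals |ϕ − δ| = |+36.6° − (-43.800°)| = 80.400°.
Elevation = 90° − 80.400° = 9.6°.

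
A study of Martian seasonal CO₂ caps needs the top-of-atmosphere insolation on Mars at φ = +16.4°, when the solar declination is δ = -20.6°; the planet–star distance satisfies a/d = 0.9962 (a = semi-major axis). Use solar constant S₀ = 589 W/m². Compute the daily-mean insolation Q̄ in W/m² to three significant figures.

Q̄ ≈ 139 W/m²

cos H₀ = −tan(+16.4°) tan(-20.600°) = 0.1106, H₀ = 1.4599 rad.
Bracket: H₀ sin φ sin δ + cos φ cos δ sin H₀ = 1.4599×0.28234×-0.35184 + 0.95931×0.93606×0.99386 = -0.145024 + 0.892458 = 0.747434.
Inverse-square distance factor (a/d)² = 0.9962² = 0.992414.
Q̄ = (S₀/π) × 0.992414 × [bracket] = (589/π) × 0.992414 × 0.747434 = 139.1 W/m².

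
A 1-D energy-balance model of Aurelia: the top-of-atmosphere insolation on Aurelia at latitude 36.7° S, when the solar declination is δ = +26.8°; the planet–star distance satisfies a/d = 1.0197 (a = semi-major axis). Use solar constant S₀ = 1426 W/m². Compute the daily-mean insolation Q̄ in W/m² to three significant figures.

cos H₀ = −tan(-36.7°) tan(+26.800°) = 0.3765, H₀ = 1.1848 rad.
Bracket: H₀ sin φ sin δ + cos φ cos δ sin H₀ = 1.1848×-0.59763×0.45088 + 0.80178×0.89259×0.92641 = -0.319256 + 0.662995 = 0.343739.
Inverse-square distance factor (a/d)² = 1.0197² = 1.039788.
Q̄ = (S₀/π) × 1.039788 × [bracket] = (1426/π) × 1.039788 × 0.343739 = 162.2 W/m².

Q̄ ≈ 162 W/m²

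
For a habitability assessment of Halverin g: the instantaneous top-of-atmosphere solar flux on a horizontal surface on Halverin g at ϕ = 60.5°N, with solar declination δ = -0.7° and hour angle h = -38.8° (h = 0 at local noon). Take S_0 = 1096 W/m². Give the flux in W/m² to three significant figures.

cos θ_z = sin ϕ sin δ + cos ϕ cos δ cos h = -0.010633 + 0.383736 = 0.373103.
Flux = S_0 · cos θ_z = 1096 × 0.373103 = 408.9 W/m².

409 W/m²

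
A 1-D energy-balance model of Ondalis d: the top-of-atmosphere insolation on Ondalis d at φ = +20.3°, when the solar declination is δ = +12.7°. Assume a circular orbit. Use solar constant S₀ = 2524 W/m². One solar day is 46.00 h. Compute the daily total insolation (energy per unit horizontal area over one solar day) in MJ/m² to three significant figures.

138 MJ/m²

cos H₀ = −tan(+20.3°) tan(+12.700°) = -0.0834, H₀ = 1.6543 rad.
Bracket: H₀ sin φ sin δ + cos φ cos δ sin H₀ = 1.6543×0.34694×0.21985 + 0.93789×0.97553×0.99652 = 0.126181 + 0.911756 = 1.037937.
Q̄ = (S₀/π) × [bracket] = (2524/π) × 1.037937 = 833.89 W/m².
Daily total = Q̄ × 46.00 h × 3600 s/h = 833.89 × 46.00 × 3600 / 10⁶ = 138.1 MJ/m².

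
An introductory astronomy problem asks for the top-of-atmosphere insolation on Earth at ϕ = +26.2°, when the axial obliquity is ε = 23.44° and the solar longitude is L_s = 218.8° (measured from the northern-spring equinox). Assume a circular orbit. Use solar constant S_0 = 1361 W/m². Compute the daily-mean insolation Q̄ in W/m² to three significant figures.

Q̄ ≈ 305 W/m²

Solar declination: sin δ = sin ε · sin L_s = sin 23.44° × sin 218.8° = -0.24926, so δ = -14.433°.
cos h₀ = −tan(+26.2°) tan(-14.433°) = 0.1266, h₀ = 1.4438 rad.
Bracket: h₀ sin ϕ sin δ + cos ϕ cos δ sin h₀ = 1.4438×0.44151×-0.24926 + 0.89726×0.96844×0.99195 = -0.158891 + 0.861947 = 0.703056.
Q̄ = (S_0/π) × [bracket] = (1361/π) × 0.703056 = 304.6 W/m².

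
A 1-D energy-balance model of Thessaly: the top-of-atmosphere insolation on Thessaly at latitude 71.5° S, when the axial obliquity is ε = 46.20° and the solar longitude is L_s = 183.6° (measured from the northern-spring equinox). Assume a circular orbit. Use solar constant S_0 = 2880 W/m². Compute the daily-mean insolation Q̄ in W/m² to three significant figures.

Solar declination: sin δ = sin ε · sin L_s = sin 46.20° × sin 183.6° = -0.04532, so δ = -2.598°.
cos h₀ = −tan(-71.5°) tan(-2.598°) = -0.1356, h₀ = 1.7068 rad.
Bracket: h₀ sin ϕ sin δ + cos ϕ cos δ sin h₀ = 1.7068×-0.94832×-0.04532 + 0.31730×0.99897×0.99077 = 0.073355 + 0.314048 = 0.387403.
Q̄ = (S_0/π) × [bracket] = (2880/π) × 0.387403 = 355.1 W/m².

Q̄ ≈ 355 W/m²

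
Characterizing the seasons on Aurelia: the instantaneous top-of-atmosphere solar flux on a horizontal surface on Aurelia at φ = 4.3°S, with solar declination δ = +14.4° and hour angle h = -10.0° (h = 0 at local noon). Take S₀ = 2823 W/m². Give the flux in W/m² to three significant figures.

cos θ_z = sin φ sin δ + cos φ cos δ cos h = -0.018646 + 0.951183 = 0.932537.
Flux = S₀ · cos θ_z = 2823 × 0.932537 = 2633 W/m².

2.63e+03 W/m²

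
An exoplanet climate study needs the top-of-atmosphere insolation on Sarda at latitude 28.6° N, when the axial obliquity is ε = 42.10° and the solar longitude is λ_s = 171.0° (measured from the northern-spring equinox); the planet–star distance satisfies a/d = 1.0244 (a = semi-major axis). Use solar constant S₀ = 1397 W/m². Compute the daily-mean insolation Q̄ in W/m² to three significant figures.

Solar declination: sin δ = sin ε · sin λ_s = sin 42.10° × sin 171.0° = 0.10488, so δ = +6.020°.
cos H₀ = −tan(+28.6°) tan(+6.020°) = -0.0575, H₀ = 1.6283 rad.
Bracket: H₀ sin φ sin δ + cos φ cos δ sin H₀ = 1.6283×0.47869×0.10488 + 0.87798×0.99449×0.99835 = 0.081749 + 0.871702 = 0.953451.
Inverse-square distance factor (a/d)² = 1.0244² = 1.049395.
Q̄ = (S₀/π) × 1.049395 × [bracket] = (1397/π) × 1.049395 × 0.953451 = 444.9 W/m².

Q̄ ≈ 445 W/m²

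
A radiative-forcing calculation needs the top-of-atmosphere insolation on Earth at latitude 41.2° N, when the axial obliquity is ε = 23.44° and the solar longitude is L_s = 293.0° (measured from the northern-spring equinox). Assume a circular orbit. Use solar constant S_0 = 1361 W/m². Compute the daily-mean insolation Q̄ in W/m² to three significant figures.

Q̄ ≈ 157 W/m²

Solar declination: sin δ = sin ε · sin L_s = sin 23.44° × sin 293.0° = -0.36617, so δ = -21.479°.
cos h₀ = −tan(+41.2°) tan(-21.479°) = 0.3445, h₀ = 1.2191 rad.
Bracket: h₀ sin ϕ sin δ + cos ϕ cos δ sin h₀ = 1.2191×0.65869×-0.36617 + 0.75241×0.93055×0.93879 = -0.294038 + 0.657299 = 0.363261.
Q̄ = (S_0/π) × [bracket] = (1361/π) × 0.363261 = 157.4 W/m².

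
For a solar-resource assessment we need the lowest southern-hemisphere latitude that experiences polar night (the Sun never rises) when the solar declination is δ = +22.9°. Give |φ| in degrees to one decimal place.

|φ| = 67.1°

Polar night requires cos H₀ = −tan φ tan δ ≥ 1, i.e. tan φ tan δ ≤ −1.
The boundary is |tan φ| · |tan δ| = 1, so |φ| = 90° − |δ| = 90° − 22.9° = 67.1° in the southern hemisphere.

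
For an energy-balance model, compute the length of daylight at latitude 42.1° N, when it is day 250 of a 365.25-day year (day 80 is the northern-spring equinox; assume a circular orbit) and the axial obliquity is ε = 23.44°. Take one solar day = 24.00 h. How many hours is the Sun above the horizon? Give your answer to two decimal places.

12.59 h

Solar longitude: λ_s = 360° × (250 − 80)/365.25 = 167.556°.
sin δ = sin 23.44° × sin 167.556° = 0.08571, so δ = +4.917°.
cos H₀ = −tan φ · tan δ = −tan(+42.1°) × tan(+4.917°) = -0.0777, so H₀ = 1.6486 rad = 94.46°.
Daylight = 2H₀/(2π) × 24.00 h = (1.6486/π) × 24.00 = 12.59 h.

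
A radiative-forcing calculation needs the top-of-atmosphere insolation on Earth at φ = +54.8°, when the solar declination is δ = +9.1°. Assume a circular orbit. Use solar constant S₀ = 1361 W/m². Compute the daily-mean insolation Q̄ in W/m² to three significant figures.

Q̄ ≈ 341 W/m²

cos H₀ = −tan(+54.8°) tan(+9.100°) = -0.2271, H₀ = 1.7999 rad.
Bracket: H₀ sin φ sin δ + cos φ cos δ sin H₀ = 1.7999×0.81714×0.15816 + 0.57643×0.98741×0.97388 = 0.232617 + 0.554306 = 0.786923.
Q̄ = (S₀/π) × [bracket] = (1361/π) × 0.786923 = 340.9 W/m².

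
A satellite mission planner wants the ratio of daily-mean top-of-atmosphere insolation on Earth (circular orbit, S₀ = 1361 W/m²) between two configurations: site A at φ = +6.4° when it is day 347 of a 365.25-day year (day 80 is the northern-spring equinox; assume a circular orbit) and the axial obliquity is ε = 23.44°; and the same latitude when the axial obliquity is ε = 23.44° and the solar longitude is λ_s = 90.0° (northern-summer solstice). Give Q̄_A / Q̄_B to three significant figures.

Q̄_A / Q̄_B ≈ 0.860

— Configuration A (φ=+6.4°):
Solar longitude: λ_s = 360° × (347 − 80)/365.25 = 263.162°.
sin δ = sin 23.44° × sin 263.162° = -0.39496, so δ = -23.263°.
cos H₀ = −tan(+6.4°) tan(-23.263°) = 0.0482, H₀ = 1.5226 rad.
Bracket: H₀ sin φ sin δ + cos φ cos δ sin H₀ = 1.5226×0.11147×-0.39496 + 0.99377×0.91870×0.99884 = -0.067034 + 0.911917 = 0.844883.
Q̄ = (S₀/π) × [bracket] = (1361/π) × 0.844883 = 366.02 W/m².
— Configuration B (φ=+6.4°):
Solar declination: sin δ = sin ε · sin λ_s = sin 23.44° × sin 90.0° = 0.39779, so δ = +23.440°.
cos H₀ = −tan(+6.4°) tan(+23.440°) = -0.0486, H₀ = 1.6194 rad.
Bracket: H₀ sin φ sin δ + cos φ cos δ sin H₀ = 1.6194×0.11147×0.39779 + 0.99377×0.91748×0.99882 = 0.071807 + 0.910688 = 0.982495.
Q̄ = (S₀/π) × [bracket] = (1361/π) × 0.982495 = 425.64 W/m².
Ratio Q̄_A / Q̄_B = 366.02 / 425.64 = 0.8599.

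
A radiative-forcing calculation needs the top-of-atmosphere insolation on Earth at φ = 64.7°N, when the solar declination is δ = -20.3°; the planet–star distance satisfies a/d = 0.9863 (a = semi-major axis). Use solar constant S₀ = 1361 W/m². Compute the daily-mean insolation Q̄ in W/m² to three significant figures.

cos H₀ = −tan(+64.7°) tan(-20.300°) = 0.7826, H₀ = 0.6720 rad.
Bracket: H₀ sin φ sin δ + cos φ cos δ sin H₀ = 0.6720×0.90408×-0.34694 + 0.42736×0.93789×0.62258 = -0.210781 + 0.249540 = 0.038759.
Inverse-square distance factor (a/d)² = 0.9863² = 0.972788.
Q̄ = (S₀/π) × 0.972788 × [bracket] = (1361/π) × 0.972788 × 0.038759 = 16.33 W/m².

Q̄ ≈ 16.3 W/m²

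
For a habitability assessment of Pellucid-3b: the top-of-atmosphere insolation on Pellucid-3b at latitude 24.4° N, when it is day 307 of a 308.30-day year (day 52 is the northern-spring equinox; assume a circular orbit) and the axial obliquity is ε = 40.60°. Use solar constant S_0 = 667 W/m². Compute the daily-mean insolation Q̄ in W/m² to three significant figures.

Solar longitude: L_s = 360° × (307 − 52)/308.30 = 297.762°.
sin δ = sin 40.60° × sin 297.762° = -0.57586, so δ = -35.160°.
cos h₀ = −tan(+24.4°) tan(-35.160°) = 0.3195, h₀ = 1.2456 rad.
Bracket: h₀ sin ϕ sin δ + cos ϕ cos δ sin h₀ = 1.2456×0.41310×-0.57586 + 0.91068×0.81755×0.94758 = -0.296313 + 0.705498 = 0.409185.
Q̄ = (S_0/π) × [bracket] = (667/π) × 0.409185 = 86.88 W/m².

Q̄ ≈ 86.9 W/m²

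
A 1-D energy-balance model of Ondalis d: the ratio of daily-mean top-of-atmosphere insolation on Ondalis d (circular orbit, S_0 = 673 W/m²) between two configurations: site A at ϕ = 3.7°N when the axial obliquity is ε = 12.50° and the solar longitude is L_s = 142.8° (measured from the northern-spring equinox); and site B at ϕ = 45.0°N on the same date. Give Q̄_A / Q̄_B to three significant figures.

— Configuration A (ϕ=+3.7°):
Solar declination: sin δ = sin ε · sin L_s = sin 12.50° × sin 142.8° = 0.13086, so δ = +7.519°.
cos h₀ = −tan(+3.7°) tan(+7.519°) = -0.0085, h₀ = 1.5793 rad.
Bracket: h₀ sin ϕ sin δ + cos ϕ cos δ sin h₀ = 1.5793×0.06453×0.13086 + 0.99792×0.99140×0.99996 = 0.013336 + 0.989298 = 1.002634.
Q̄ = (S_0/π) × [bracket] = (673/π) × 1.002634 = 214.79 W/m².
— Configuration B (ϕ=+45.0°):
cos h₀ = −tan(+45.0°) tan(+7.519°) = -0.1320, h₀ = 1.7032 rad.
Bracket: h₀ sin ϕ sin δ + cos ϕ cos δ sin h₀ = 1.7032×0.70711×0.13086 + 0.70711×0.99140×0.99125 = 0.157601 + 0.694895 = 0.852496.
Q̄ = (S_0/π) × [bracket] = (673/π) × 0.852496 = 182.62 W/m².
Ratio Q̄_A / Q̄_B = 214.79 / 182.62 = 1.176.

Q̄_A / Q̄_B ≈ 1.18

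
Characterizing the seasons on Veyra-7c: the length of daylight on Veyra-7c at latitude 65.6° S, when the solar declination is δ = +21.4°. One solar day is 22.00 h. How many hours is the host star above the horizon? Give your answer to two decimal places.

3.70 h

cos H₀ = −tan φ · tan δ = −tan(-65.6°) × tan(+21.400°) = 0.8639, so H₀ = 0.5278 rad = 30.24°.
Daylight = 2H₀/(2π) × 22.00 h = (0.5278/π) × 22.00 = 3.70 h.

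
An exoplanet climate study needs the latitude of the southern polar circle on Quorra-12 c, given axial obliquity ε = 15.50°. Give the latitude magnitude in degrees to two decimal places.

74.50°

The polar circle is the lowest latitude that experiences at least one full rotation of continuous darkness at the northern-summer solstice; it lies at |φ| = 90° − ε = 90° − 15.50° = 74.50°.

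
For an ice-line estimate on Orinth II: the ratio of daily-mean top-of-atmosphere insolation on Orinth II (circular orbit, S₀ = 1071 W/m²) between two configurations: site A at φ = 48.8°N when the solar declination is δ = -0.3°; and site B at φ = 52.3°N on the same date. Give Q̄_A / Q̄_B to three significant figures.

— Configuration A (φ=+48.8°):
cos H₀ = −tan(+48.8°) tan(-0.300°) = 0.0060, H₀ = 1.5648 rad.
Bracket: H₀ sin φ sin δ + cos φ cos δ sin H₀ = 1.5648×0.75241×-0.00524 + 0.65869×0.99999×0.99998 = -0.006169 + 0.658670 = 0.652501.
Q̄ = (S₀/π) × [bracket] = (1071/π) × 0.652501 = 222.44 W/m².
— Configuration B (φ=+52.3°):
cos H₀ = −tan(+52.3°) tan(-0.300°) = 0.0068, H₀ = 1.5640 rad.
Bracket: H₀ sin φ sin δ + cos φ cos δ sin H₀ = 1.5640×0.79122×-0.00524 + 0.61153×0.99999×0.99998 = -0.006484 + 0.611512 = 0.605028.
Q̄ = (S₀/π) × [bracket] = (1071/π) × 0.605028 = 206.26 W/m².
Ratio Q̄_A / Q̄_B = 222.44 / 206.26 = 1.078.

Q̄_A / Q̄_B ≈ 1.08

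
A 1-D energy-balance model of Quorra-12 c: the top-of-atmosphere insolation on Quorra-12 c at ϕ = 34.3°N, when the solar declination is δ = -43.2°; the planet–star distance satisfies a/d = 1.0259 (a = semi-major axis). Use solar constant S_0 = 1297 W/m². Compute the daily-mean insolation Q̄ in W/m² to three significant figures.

Q̄ ≈ 54.2 W/m²

cos h₀ = −tan(+34.3°) tan(-43.200°) = 0.6406, h₀ = 0.8755 rad.
Bracket: h₀ sin ϕ sin δ + cos ϕ cos δ sin h₀ = 0.8755×0.56353×-0.68455 + 0.82610×0.72897×0.76789 = -0.337737 + 0.462425 = 0.124688.
Inverse-square distance factor (a/d)² = 1.0259² = 1.052471.
Q̄ = (S_0/π) × 1.052471 × [bracket] = (1297/π) × 1.052471 × 0.124688 = 54.18 W/m².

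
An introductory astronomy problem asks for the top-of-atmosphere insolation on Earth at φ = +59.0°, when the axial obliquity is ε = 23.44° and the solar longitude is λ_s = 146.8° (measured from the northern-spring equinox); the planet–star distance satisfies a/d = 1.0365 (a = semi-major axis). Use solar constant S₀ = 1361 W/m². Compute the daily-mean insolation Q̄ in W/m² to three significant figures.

Solar declination: sin δ = sin ε · sin λ_s = sin 23.44° × sin 146.8° = 0.21781, so δ = +12.581°.
cos H₀ = −tan(+59.0°) tan(+12.581°) = -0.3714, H₀ = 1.9513 rad.
Bracket: H₀ sin φ sin δ + cos φ cos δ sin H₀ = 1.9513×0.85717×0.21781 + 0.51504×0.97599×0.92846 = 0.364308 + 0.466713 = 0.831021.
Inverse-square distance factor (a/d)² = 1.0365² = 1.074332.
Q̄ = (S₀/π) × 1.074332 × [bracket] = (1361/π) × 1.074332 × 0.831021 = 386.8 W/m².

Q̄ ≈ 387 W/m²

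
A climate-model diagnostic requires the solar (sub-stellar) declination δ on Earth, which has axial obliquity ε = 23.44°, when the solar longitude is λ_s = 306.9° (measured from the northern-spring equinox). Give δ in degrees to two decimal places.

sin δ = sin ε · sin λ_s = sin 23.44° × sin 306.9° = -0.318105.
δ = arcsin(-0.318105) = -18.55°.

δ = -18.55°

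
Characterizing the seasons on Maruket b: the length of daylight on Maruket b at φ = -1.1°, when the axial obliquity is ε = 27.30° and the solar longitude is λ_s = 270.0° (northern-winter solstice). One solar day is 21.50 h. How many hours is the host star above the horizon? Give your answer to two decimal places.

10.82 h

Solar declination: sin δ = sin ε · sin λ_s = sin 27.30° × sin 270.0° = -0.45865, so δ = -27.300°.
cos H₀ = −tan φ · tan δ = −tan(-1.1°) × tan(-27.300°) = -0.0099, so H₀ = 1.5807 rad = 90.57°.
Daylight = 2H₀/(2π) × 21.50 h = (1.5807/π) × 21.50 = 10.82 h.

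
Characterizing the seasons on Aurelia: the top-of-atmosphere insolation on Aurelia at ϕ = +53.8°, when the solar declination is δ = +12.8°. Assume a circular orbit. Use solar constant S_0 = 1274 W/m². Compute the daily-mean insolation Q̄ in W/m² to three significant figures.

Q̄ ≈ 359 W/m²

cos h₀ = −tan(+53.8°) tan(+12.800°) = -0.3104, h₀ = 1.8864 rad.
Bracket: h₀ sin ϕ sin δ + cos ϕ cos δ sin h₀ = 1.8864×0.80696×0.22155 + 0.59061×0.97515×0.95060 = 0.337254 + 0.547482 = 0.884736.
Q̄ = (S_0/π) × [bracket] = (1274/π) × 0.884736 = 358.8 W/m².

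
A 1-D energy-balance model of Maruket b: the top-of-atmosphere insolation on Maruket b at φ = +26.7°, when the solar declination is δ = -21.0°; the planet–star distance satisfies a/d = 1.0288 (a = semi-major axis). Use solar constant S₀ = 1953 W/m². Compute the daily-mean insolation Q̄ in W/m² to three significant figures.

cos H₀ = −tan(+26.7°) tan(-21.000°) = 0.1931, H₀ = 1.3765 rad.
Bracket: H₀ sin φ sin δ + cos φ cos δ sin H₀ = 1.3765×0.44932×-0.35837 + 0.89337×0.93358×0.98119 = -0.221648 + 0.818344 = 0.596696.
Inverse-square distance factor (a/d)² = 1.0288² = 1.058429.
Q̄ = (S₀/π) × 1.058429 × [bracket] = (1953/π) × 1.058429 × 0.596696 = 392.6 W/m².

Q̄ ≈ 393 W/m²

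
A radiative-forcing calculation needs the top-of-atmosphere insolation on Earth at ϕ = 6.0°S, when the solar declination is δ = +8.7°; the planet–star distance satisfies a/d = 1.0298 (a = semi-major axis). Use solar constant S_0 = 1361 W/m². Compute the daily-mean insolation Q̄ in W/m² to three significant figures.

cos h₀ = −tan(-6.0°) tan(+8.700°) = 0.0161, h₀ = 1.5547 rad.
Bracket: h₀ sin ϕ sin δ + cos ϕ cos δ sin h₀ = 1.5547×-0.10453×0.15126 + 0.99452×0.98849×0.99987 = -0.024582 + 0.982945 = 0.958363.
Inverse-square distance factor (a/d)² = 1.0298² = 1.060488.
Q̄ = (S_0/π) × 1.060488 × [bracket] = (1361/π) × 1.060488 × 0.958363 = 440.3 W/m².

Q̄ ≈ 440 W/m²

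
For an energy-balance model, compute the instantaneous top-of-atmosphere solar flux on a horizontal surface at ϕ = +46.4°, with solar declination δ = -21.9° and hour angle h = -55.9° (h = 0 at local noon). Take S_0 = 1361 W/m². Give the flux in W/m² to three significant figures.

cos θ_z = sin ϕ sin δ + cos ϕ cos δ cos h = -0.270107 + 0.358727 = 0.088620.
Flux = S_0 · cos θ_z = 1361 × 0.088620 = 120.6 W/m².

121 W/m²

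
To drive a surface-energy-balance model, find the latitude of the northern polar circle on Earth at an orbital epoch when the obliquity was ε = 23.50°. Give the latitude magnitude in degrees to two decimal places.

The polar circle is the lowest latitude that experiences at least one full rotation of continuous daylight at the northern-summer solstice; it lies at |φ| = 90° − ε = 90° − 23.50° = 66.50°.

66.50°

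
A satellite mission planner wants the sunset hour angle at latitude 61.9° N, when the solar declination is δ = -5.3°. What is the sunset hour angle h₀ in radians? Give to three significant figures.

h₀ = 1.40 rad

cos h₀ = −tan ϕ · tan δ = −tan(+61.9°) × tan(-5.300°) = 0.1737, so h₀ = 1.3962 rad = 79.99°.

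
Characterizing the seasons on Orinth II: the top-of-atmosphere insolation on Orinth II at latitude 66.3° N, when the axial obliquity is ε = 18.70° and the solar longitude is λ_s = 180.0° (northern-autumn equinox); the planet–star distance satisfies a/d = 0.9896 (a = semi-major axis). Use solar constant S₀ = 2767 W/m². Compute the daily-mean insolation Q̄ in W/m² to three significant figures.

Q̄ ≈ 347 W/m²

Solar declination: sin δ = sin ε · sin λ_s = sin 18.70° × sin 180.0° = 0.00000, so δ = +0.000°.
cos H₀ = −tan(+66.3°) tan(+0.000°) = -0.0000, H₀ = 1.5708 rad.
Bracket: H₀ sin φ sin δ + cos φ cos δ sin H₀ = 1.5708×0.91566×0.00000 + 0.40195×1.00000×1.00000 = 0.000000 + 0.401950 = 0.401950.
Inverse-square distance factor (a/d)² = 0.9896² = 0.979308.
Q̄ = (S₀/π) × 0.979308 × [bracket] = (2767/π) × 0.979308 × 0.401950 = 346.7 W/m².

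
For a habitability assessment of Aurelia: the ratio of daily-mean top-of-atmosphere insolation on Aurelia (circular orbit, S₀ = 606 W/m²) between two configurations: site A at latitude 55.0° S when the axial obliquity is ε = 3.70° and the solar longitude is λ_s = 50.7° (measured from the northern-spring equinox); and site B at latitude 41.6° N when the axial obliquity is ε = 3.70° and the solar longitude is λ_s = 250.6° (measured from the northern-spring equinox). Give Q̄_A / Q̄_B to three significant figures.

Q̄_A / Q̄_B ≈ 0.746

— Configuration A (φ=-55.0°):
Solar declination: sin δ = sin ε · sin λ_s = sin 3.70° × sin 50.7° = 0.04994, so δ = +2.862°.
cos H₀ = −tan(-55.0°) tan(+2.862°) = 0.0714, H₀ = 1.4993 rad.
Bracket: H₀ sin φ sin δ + cos φ cos δ sin H₀ = 1.4993×-0.81915×0.04994 + 0.57358×0.99875×0.99745 = -0.061334 + 0.571402 = 0.510068.
Q̄ = (S₀/π) × [bracket] = (606/π) × 0.510068 = 98.390 W/m².
— Configuration B (φ=+41.6°):
Solar declination: sin δ = sin ε · sin λ_s = sin 3.70° × sin 250.6° = -0.06087, so δ = -3.490°.
cos H₀ = −tan(+41.6°) tan(-3.490°) = 0.0541, H₀ = 1.5166 rad.
Bracket: H₀ sin φ sin δ + cos φ cos δ sin H₀ = 1.5166×0.66393×-0.06087 + 0.74780×0.99815×0.99853 = -0.061291 + 0.745319 = 0.684028.
Q̄ = (S₀/π) × [bracket] = (606/π) × 0.684028 = 131.95 W/m².
Ratio Q̄_A / Q̄_B = 98.390 / 131.95 = 0.7457.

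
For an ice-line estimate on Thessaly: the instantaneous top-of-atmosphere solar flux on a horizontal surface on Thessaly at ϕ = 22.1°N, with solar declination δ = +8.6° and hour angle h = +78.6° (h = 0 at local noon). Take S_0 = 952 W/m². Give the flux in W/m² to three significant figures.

226 W/m²

cos θ_z = sin ϕ sin δ + cos ϕ cos δ cos h = 0.056259 + 0.181076 = 0.237335.
Flux = S_0 · cos θ_z = 952 × 0.237335 = 225.9 W/m².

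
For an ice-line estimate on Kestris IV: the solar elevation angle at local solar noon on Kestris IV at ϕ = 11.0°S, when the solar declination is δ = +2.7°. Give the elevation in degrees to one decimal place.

At local noon the hour angle is zero, so the zenith angle equals |ϕ − δ| = |-11.0° − (+2.700°)| = 13.700°.
Elevation = 90° − 13.700° = 76.3°.

76.3°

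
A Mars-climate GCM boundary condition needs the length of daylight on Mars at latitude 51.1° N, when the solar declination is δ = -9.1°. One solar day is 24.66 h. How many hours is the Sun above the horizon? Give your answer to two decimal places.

cos H₀ = −tan φ · tan δ = −tan(+51.1°) × tan(-9.100°) = 0.1985, so H₀ = 1.3710 rad = 78.55°.
Daylight = 2H₀/(2π) × 24.66 h = (1.3710/π) × 24.66 = 10.76 h.

10.76 h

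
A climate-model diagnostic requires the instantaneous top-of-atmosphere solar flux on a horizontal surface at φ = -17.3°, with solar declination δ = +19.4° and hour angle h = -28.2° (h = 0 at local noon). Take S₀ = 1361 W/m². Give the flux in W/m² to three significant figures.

946 W/m²

cos θ_z = sin φ sin δ + cos φ cos δ cos h = -0.098776 + 0.793660 = 0.694884.
Flux = S₀ · cos θ_z = 1361 × 0.694884 = 945.7 W/m².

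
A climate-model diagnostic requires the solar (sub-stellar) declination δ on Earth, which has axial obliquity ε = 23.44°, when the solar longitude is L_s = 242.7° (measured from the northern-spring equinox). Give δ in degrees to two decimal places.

sin δ = sin ε · sin L_s = sin 23.44° × sin 242.7° = -0.353482.
δ = arcsin(-0.353482) = -20.70°.

δ = -20.70°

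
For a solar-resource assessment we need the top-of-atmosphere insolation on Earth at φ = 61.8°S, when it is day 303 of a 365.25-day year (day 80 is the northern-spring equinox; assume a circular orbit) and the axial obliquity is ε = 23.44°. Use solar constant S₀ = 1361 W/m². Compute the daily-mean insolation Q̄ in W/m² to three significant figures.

Q̄ ≈ 375 W/m²

Solar longitude: λ_s = 360° × (303 − 80)/365.25 = 219.795°.
sin δ = sin 23.44° × sin 219.795° = -0.25460, so δ = -14.750°.
cos H₀ = −tan(-61.8°) tan(-14.750°) = -0.4910, H₀ = 2.0840 rad.
Bracket: H₀ sin φ sin δ + cos φ cos δ sin H₀ = 2.0840×-0.88130×-0.25460 + 0.47255×0.96705×0.87116 = 0.467606 + 0.398102 = 0.865708.
Q̄ = (S₀/π) × [bracket] = (1361/π) × 0.865708 = 375.0 W/m².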